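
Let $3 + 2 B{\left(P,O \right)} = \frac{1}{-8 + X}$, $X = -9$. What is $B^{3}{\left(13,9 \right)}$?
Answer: $- \frac{17576}{4913} \approx -3.5774$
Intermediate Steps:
$B{\left(P,O \right)} = - \frac{26}{17}$ ($B{\left(P,O \right)} = - \frac{3}{2} + \frac{1}{2 \left(-8 - 9\right)} = - \frac{3}{2} + \frac{1}{2 \left(-17\right)} = - \frac{3}{2} + \frac{1}{2} \left(- \frac{1}{17}\right) = - \frac{3}{2} - \frac{1}{34} = - \frac{26}{17}$)
$B^{3}{\left(13,9 \right)} = \left(- \frac{26}{17}\right)^{3} = - \frac{17576}{4913}$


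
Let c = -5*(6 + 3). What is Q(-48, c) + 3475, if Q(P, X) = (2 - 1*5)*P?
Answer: 3619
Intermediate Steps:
c = -45 (c = -5*9 = -45)
Q(P, X) = -3*P (Q(P, X) = (2 - 5)*P = -3*P)
Q(-48, c) + 3475 = -3*(-48) + 3475 = 144 + 3475 = 3619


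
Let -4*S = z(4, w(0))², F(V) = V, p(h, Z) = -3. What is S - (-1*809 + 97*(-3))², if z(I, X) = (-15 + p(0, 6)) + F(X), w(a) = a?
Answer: -1210081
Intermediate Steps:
z(I, X) = -18 + X (z(I, X) = (-15 - 3) + X = -18 + X)
S = -81 (S = -(-18 + 0)²/4 = -¼*(-18)² = -¼*324 = -81)
S - (-1*809 + 97*(-3))² = -81 - (-1*809 + 97*(-3))² = -81 - (-809 - 291)² = -81 - 1*(-1100)² = -81 - 1*1210000 = -81 - 1210000 = -1210081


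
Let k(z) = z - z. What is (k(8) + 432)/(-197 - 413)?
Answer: -216/305 ≈ -0.70820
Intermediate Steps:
k(z) = 0
(k(8) + 432)/(-197 - 413) = (0 + 432)/(-197 - 413) = 432/(-610) = 432*(-1/610) = -216/305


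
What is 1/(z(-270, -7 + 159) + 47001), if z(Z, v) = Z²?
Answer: 1/119901 ≈ 8.3402e-6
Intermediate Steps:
1/(z(-270, -7 + 159) + 47001) = 1/((-270)² + 47001) = 1/(72900 + 47001) = 1/119901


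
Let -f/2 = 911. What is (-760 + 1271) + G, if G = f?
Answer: -1311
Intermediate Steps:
f = -1822 (f = -2*911 = -1822)
G = -1822
(-760 + 1271) + G = (-760 + 1271) - 1822 = 511 - 1822 = -1311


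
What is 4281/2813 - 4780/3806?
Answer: 1423673/5353139 ≈ 0.26595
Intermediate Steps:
4281/2813 - 4780/3806 = 4281*(1/2813) - 4780*1/3806 = 4281/2813 - 2390/1903 = 1423673/5353139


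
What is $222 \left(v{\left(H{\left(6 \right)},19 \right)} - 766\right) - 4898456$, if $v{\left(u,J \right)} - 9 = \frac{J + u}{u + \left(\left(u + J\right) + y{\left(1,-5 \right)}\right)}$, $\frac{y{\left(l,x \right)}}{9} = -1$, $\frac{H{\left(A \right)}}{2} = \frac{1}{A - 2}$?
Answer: $- \frac{55727281}{11} \approx -5.0661 \cdot 10^{6}$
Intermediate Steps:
$H{\left(A \right)} = \frac{2}{-2 + A}$ ($H{\left(A \right)} = \frac{2}{A - 2} = \frac{2}{-2 + A}$)
$y{\left(l,x \right)} = -9$ ($y{\left(l,x \right)} = 9 \left(-1\right) = -9$)
$v{\left(u,J \right)} = 9 + \frac{J + u}{-9 + J + 2 u}$ ($v{\left(u,J \right)} = 9 + \frac{J + u}{u - \left(9 - J - u\right)} = 9 + \frac{J + u}{u + \left(-9 + J + u\right)} = 9 + \frac{J + u}{-9 + J + 2 u}$)
$222 \left(v{\left(H{\left(6 \right)},19 \right)} - 766\right) - 4898456 = 222 \left(\frac{-81 + 10 \cdot 19 + 19 \frac{2}{-2 + 6}}{-9 + 19 + 2 \frac{2}{-2 + 6}} - 766\right) - 4898456 = 222 \left(\frac{-81 + 190 + 19 \cdot \frac{2}{4}}{-9 + 19 + 2 \cdot \frac{2}{4}} - 766\right) - 4898456 = 222 \left(\frac{-81 + 190 + 19 \cdot 2 \cdot \frac{1}{4}}{-9 + 19 + 2 \cdot 2 \cdot \frac{1}{4}} - 766\right) - 4898456 = 222 \left(\frac{-81 + 190 + 19 \cdot \frac{1}{2}}{-9 + 19 + 2 \cdot \frac{1}{2}} - 766\right) - 4898456 = 222 \left(\frac{-81 + 190 + \frac{19}{2}}{-9 + 19 + 1} - 766\right) - 4898456 = 222 \left(\frac{1}{11} \cdot \frac{237}{2} - 766\right) - 4898456 = 222 \left(\frac{237}{22} - 766\right) - 4898456 = 222 \left(- \frac{16615}{22}\right) - 4898456 = - \frac{1844265}{11} - 4898456 = - \frac{55727281}{11}$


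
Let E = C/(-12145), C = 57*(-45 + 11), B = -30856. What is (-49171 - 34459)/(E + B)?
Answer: 507843175/187372091 ≈ 2.7103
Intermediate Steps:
C = -1938 (C = 57*(-34) = -1938)
E = 1938/12145 (E = -1938/(-12145) = -1938*(-1/12145) = 1938/12145 ≈ 0.15957)
(-49171 - 34459)/(E + B) = (-49171 - 34459)/(1938/12145 - 30856) = -83630/(-374744182/12145) = -83630*(-12145/374744182) = 507843175/187372091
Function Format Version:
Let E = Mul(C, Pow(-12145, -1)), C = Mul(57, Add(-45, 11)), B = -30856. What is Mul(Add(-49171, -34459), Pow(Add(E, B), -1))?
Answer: Rational(507843175, 187372091) ≈ 2.7103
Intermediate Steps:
C = -1938 (C = Mul(57, -34) = -1938)
E = Rational(1938, 12145) (E = Mul(-1938, Pow(-12145, -1)) = Mul(-1938, Rational(-1, 12145)) = Rational(1938, 12145) ≈ 0.15957)
Mul(Add(-49171, -34459), Pow(Add(E, B), -1)) = Mul(Add(-49171, -34459), Pow(Add(Rational(1938, 12145), -30856), -1)) = Mul(-83630, Pow(Rational(-374744182, 12145), -1)) = Mul(-83630, Rational(-12145, 374744182)) = Rational(507843175, 187372091)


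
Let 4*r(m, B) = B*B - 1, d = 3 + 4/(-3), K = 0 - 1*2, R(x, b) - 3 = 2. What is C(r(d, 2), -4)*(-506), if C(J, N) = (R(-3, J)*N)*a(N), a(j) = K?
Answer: -20240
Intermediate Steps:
R(x, b) = 5 (R(x, b) = 3 + 2 = 5)
K = -2 (K = 0 - 2 = -2)
d = 5/3 (d = 3 + 4*(-1/3) = 3 - 4/3 = 5/3 ≈ 1.6667)
a(j) = -2
r(m, B) = -1/4 + B**2/4 (r(m, B) = (B*B - 1)/4 = (B**2 - 1)/4 = (-1 + B**2)/4 = -1/4 + B**2/4)
C(J, N) = -10*N (C(J, N) = (5*N)*(-2) = -10*N)
C(r(d, 2), -4)*(-506) = -10*(-4)*(-506) = 40*(-506) = -20240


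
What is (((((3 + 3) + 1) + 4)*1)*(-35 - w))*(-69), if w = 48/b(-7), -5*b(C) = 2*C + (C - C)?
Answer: 277035/7 ≈ 39576.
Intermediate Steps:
b(C) = -2*C/5 (b(C) = -(2*C + (C - C))/5 = -(2*C + 0)/5 = -2*C/5)
w = 120/7 (w = 48/((-⅖*(-7))) = 48/(14/5) = 48*(5/14) = 120/7 ≈ 17.143)
(((((3 + 3) + 1) + 4)*1)*(-35 - w))*(-69) = (((((3 + 3) + 1) + 4)*1)*(-35 - 1*120/7))*(-69) = ((((6 + 1) + 4)*1)*(-35 - 120/7))*(-69) = (((7 + 4)*1)*(-365/7))*(-69) = ((11*1)*(-365/7))*(-69) = (11*(-365/7))*(-69) = -4015/7*(-69) = 277035/7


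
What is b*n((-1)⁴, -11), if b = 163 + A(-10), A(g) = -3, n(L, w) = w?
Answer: -1760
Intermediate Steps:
b = 160 (b = 163 - 3 = 160)
b*n((-1)⁴, -11) = 160*(-11) = -1760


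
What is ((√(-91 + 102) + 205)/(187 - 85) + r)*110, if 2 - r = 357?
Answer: -1980275/51 + 55*√11/51 ≈ -38825.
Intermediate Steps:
r = -355 (r = 2 - 1*357 = 2 - 357 = -355)
((√(-91 + 102) + 205)/(187 - 85) + r)*110 = ((√(-91 + 102) + 205)/(187 - 85) - 355)*110 = ((√11 + 205)/102 - 355)*110 = ((205 + √11)*(1/102) - 355)*110 = ((205/102 + √11/102) - 355)*110 = (-36005/102 + √11/102)*110 = -1980275/51 + 55*√11/51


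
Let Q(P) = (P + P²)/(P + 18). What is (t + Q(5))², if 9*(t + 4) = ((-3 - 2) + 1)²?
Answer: 36100/42849 ≈ 0.84249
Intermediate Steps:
Q(P) = (P + P²)/(18 + P)
t = -20/9 (t = -4 + ((-3 - 2) + 1)²/9 = -4 + (-5 + 1)²/9 = -4 + (⅑)*(-4)² = -4 + (⅑)*16 = -4 + 16/9 = -20/9 ≈ -2.2222)
(t + Q(5))² = (-20/9 + 5*(1 + 5)/(18 + 5))² = (-20/9 + 5*6/23)² = (-20/9 + 5*(1/23)*6)² = (-20/9 + 30/23)² = (-190/207)² = 36100/42849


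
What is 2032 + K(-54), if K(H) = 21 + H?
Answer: 1999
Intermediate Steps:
2032 + K(-54) = 2032 + (21 - 54) = 2032 - 33 = 1999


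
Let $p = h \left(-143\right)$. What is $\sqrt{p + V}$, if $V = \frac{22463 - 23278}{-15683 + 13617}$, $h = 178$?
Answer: $\frac{i \sqrt{108645049834}}{2066} \approx 159.54 i$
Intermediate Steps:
$V = \frac{815}{2066}$ ($V = - \frac{815}{-2066} = \left(-815\right) \left(- \frac{1}{2066}\right) = \frac{815}{2066} \approx 0.39448$)
$p = -25454$ ($p = 178 \left(-143\right) = -25454$)
$\sqrt{p + V} = \sqrt{-25454 + \frac{815}{2066}} = \sqrt{- \frac{52587149}{2066}} = \frac{i \sqrt{108645049834}}{2066}$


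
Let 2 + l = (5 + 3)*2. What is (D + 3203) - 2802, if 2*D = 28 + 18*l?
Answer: 541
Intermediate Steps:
l = 14 (l = -2 + (5 + 3)*2 = -2 + 8*2 = -2 + 16 = 14)
D = 140 (D = (28 + 18*14)/2 = (28 + 252)/2 = (1/2)*280 = 140)
(D + 3203) - 2802 = (140 + 3203) - 2802 = 3343 - 2802 = 541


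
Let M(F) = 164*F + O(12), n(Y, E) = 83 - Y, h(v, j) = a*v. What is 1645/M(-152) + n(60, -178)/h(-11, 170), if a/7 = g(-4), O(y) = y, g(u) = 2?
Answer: -413199/1918532 ≈ -0.21537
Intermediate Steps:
a = 14 (a = 7*2 = 14)
h(v, j) = 14*v
M(F) = 12 + 164*F (M(F) = 164*F + 12 = 12 + 164*F)
1645/M(-152) + n(60, -178)/h(-11, 170) = 1645/(12 + 164*(-152)) + (83 - 1*60)/((14*(-11))) = 1645/(12 - 24928) + (83 - 60)/(-154) = 1645/(-24916) + 23*(-1/154) = 1645*(-1/24916) - 23/154 = -1645/24916 - 23/154 = -413199/1918532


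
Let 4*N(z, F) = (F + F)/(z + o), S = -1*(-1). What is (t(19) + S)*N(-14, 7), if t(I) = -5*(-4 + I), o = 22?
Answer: -259/8 ≈ -32.375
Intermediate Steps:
S = 1
N(z, F) = F/(2*(22 + z)) (N(z, F) = ((F + F)/(z + 22))/4 = ((2*F)/(22 + z))/4 = (2*F/(22 + z))/4 = F/(2*(22 + z)))
t(I) = 20 - 5*I
(t(19) + S)*N(-14, 7) = ((20 - 5*19) + 1)*((½)*7/(22 - 14)) = ((20 - 95) + 1)*((½)*7/8) = (-75 + 1)*((½)*7*(⅛)) = -74*7/16 = -259/8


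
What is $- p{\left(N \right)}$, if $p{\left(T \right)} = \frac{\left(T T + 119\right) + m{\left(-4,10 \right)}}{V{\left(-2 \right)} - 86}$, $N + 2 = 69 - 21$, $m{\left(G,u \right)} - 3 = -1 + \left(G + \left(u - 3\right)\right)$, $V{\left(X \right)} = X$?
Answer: $\frac{280}{11} \approx 25.455$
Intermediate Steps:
$m{\left(G,u \right)} = -1 + G + u$ ($m{\left(G,u \right)} = 3 - \left(4 - G - u\right) = 3 + \left(-4 + G + u\right) = -1 + G + u$)
$N = 46$ ($N = -2 + \left(69 - 21\right) = -2 + 48 = 46$)
$p{\left(T \right)} = - \frac{31}{22} - \frac{T^{2}}{88}$ ($p{\left(T \right)} = \frac{\left(T T + 119\right) - -5}{-2 - 86} = \frac{\left(T^{2} + 119\right) + 5}{-88} = \left(\left(119 + T^{2}\right) + 5\right) \left(- \frac{1}{88}\right) = \left(124 + T^{2}\right) \left(- \frac{1}{88}\right) = - \frac{31}{22} - \frac{T^{2}}{88}$)
$- p{\left(N \right)} = - (- \frac{31}{22} - \frac{46^{2}}{88}) = - (- \frac{31}{22} - \frac{529}{22}) = \left(-1\right) \left(- \frac{280}{11}\right) = \frac{280}{11}$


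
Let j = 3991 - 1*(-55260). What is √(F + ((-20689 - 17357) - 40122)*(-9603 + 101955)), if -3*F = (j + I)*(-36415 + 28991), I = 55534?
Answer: 16*I*√243805659/3 ≈ 83276.0*I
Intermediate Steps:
j = 59251 (j = 3991 + 55260 = 59251)
F = 852163840/3 (F = -(59251 + 55534)*(-36415 + 28991)/3 = -114785*(-7424)/3 = -⅓*(-852163840) = 852163840/3 ≈ 2.8405e+8)
√(F + ((-20689 - 17357) - 40122)*(-9603 + 101955)) = √(852163840/3 + ((-20689 - 17357) - 40122)*(-9603 + 101955)) = √(852163840/3 + (-38046 - 40122)*92352) = √(852163840/3 - 78168*92352) = √(852163840/3 - 7218971136) = √(-20804749568/3) = 16*I*√243805659/3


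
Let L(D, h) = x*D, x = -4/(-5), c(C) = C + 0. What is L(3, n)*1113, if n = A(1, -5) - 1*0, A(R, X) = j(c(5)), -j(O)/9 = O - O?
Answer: 13356/5 ≈ 2671.2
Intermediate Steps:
c(C) = C
j(O) = 0 (j(O) = -9*(O - O) = -9*0 = 0)
A(R, X) = 0
x = ⅘ (x = -4*(-⅕) = ⅘ ≈ 0.80000)
n = 0 (n = 0 - 1*0 = 0 + 0 = 0)
L(D, h) = 4*D/5
L(3, n)*1113 = ((⅘)*3)*1113 = (12/5)*1113 = 13356/5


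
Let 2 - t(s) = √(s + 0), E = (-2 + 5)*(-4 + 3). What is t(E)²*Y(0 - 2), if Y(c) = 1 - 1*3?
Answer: -2 + 8*I*√3 ≈ -2.0 + 13.856*I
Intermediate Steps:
E = -3 (E = 3*(-1) = -3)
t(s) = 2 - √s (t(s) = 2 - √(s + 0) = 2 - √s)
Y(c) = -2 (Y(c) = 1 - 3 = -2)
t(E)²*Y(0 - 2) = (2 - √(-3))²*(-2) = (2 - I*√3)²*(-2) = -2*(2 - I*√3)²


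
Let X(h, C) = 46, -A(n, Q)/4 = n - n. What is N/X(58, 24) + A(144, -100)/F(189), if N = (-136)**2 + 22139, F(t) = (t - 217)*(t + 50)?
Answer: 40635/46 ≈ 883.37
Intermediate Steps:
A(n, Q) = 0 (A(n, Q) = -4*(n - n) = -4*0 = 0)
F(t) = (-217 + t)*(50 + t)
N = 40635 (N = 18496 + 22139 = 40635)
N/X(58, 24) + A(144, -100)/F(189) = 40635/46 + 0/(-10850 + 189**2 - 167*189) = 40635*(1/46) + 0/(-10850 + 35721 - 31563) = 40635/46 + 0/(-6692) = 40635/46 + 0*(-1/6692) = 40635/46 + 0 = 40635/46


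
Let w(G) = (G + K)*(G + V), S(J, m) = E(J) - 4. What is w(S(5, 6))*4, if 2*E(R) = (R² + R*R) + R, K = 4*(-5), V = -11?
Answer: 175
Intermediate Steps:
K = -20
E(R) = R² + R/2 (E(R) = ((R² + R*R) + R)/2 = ((R² + R²) + R)/2 = (2*R² + R)/2 = (R + 2*R²)/2 = R² + R/2)
S(J, m) = -4 + J*(½ + J) (S(J, m) = J*(½ + J) - 4 = -4 + J*(½ + J))
w(G) = (-20 + G)*(-11 + G) (w(G) = (G - 20)*(G - 11) = (-20 + G)*(-11 + G))
w(S(5, 6))*4 = (220 + (-4 + 5² + (½)*5)² - 31*(-4 + 5² + (½)*5))*4 = (220 + (-4 + 25 + 5/2)² - 31*(-4 + 25 + 5/2))*4 = (220 + (47/2)² - 31*47/2)*4 = (220 + 2209/4 - 1457/2)*4 = (175/4)*4 = 175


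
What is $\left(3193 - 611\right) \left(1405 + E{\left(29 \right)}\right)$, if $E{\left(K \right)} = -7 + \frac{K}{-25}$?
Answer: $\frac{90166022}{25} \approx 3.6066 \cdot 10^{6}$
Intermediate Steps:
$E{\left(K \right)} = -7 - \frac{K}{25}$ ($E{\left(K \right)} = -7 + K \left(- \frac{1}{25}\right) = -7 - \frac{K}{25}$)
$\left(3193 - 611\right) \left(1405 + E{\left(29 \right)}\right) = \left(3193 - 611\right) \left(1405 - \frac{204}{25}\right) = 2582 \left(1405 - \frac{204}{25}\right) = 2582 \cdot \frac{34921}{25} = \frac{90166022}{25}$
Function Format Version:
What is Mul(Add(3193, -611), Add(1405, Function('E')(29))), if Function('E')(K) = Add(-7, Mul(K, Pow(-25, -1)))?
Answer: Rational(90166022, 25) ≈ 3.6066e+6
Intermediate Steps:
Function('E')(K) = Add(-7, Mul(Rational(-1, 25), K)) (Function('E')(K) = Add(-7, Mul(K, Rational(-1, 25))) = Add(-7, Mul(Rational(-1, 25), K)))
Mul(Add(3193, -611), Add(1405, Function('E')(29))) = Mul(Add(3193, -611), Add(1405, Add(-7, Mul(Rational(-1, 25), 29)))) = Mul(2582, Add(1405, Add(-7, Rational(-29, 25)))) = Mul(2582, Add(1405, Rational(-204, 25))) = Mul(2582, Rational(34921, 25)) = Rational(90166022, 25)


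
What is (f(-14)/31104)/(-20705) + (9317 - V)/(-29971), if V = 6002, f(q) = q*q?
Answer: -765743707/6923089440 ≈ -0.11061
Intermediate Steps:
f(q) = q**2
(f(-14)/31104)/(-20705) + (9317 - V)/(-29971) = ((-14)**2/31104)/(-20705) + (9317 - 1*6002)/(-29971) = (196*(1/31104))*(-1/20705) + (9317 - 6002)*(-1/29971) = (49/7776)*(-1/20705) + 3315*(-1/29971) = -49/161002080 - 195/1763 = -765743707/6923089440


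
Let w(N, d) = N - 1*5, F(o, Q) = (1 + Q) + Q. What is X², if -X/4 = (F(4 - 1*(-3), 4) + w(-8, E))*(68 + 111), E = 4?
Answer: 8202496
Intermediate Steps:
F(o, Q) = 1 + 2*Q
w(N, d) = -5 + N (w(N, d) = N - 5 = -5 + N)
X = 2864 (X = -4*((1 + 2*4) + (-5 - 8))*(68 + 111) = -4*((1 + 8) - 13)*179 = -4*(9 - 13)*179 = -(-16)*179 = -4*(-716) = 2864)
X² = 2864² = 8202496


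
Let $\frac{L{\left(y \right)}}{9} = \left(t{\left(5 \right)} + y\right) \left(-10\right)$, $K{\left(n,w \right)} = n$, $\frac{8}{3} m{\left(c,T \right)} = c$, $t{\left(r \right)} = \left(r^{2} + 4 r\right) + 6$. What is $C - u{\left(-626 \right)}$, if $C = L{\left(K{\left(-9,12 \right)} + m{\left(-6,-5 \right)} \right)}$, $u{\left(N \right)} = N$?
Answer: $- \frac{5903}{2} \approx -2951.5$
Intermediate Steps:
$t{\left(r \right)} = 6 + r^{2} + 4 r$
$m{\left(c,T \right)} = \frac{3 c}{8}$
$L{\left(y \right)} = -4590 - 90 y$ ($L{\left(y \right)} = 9 \left(\left(6 + 5^{2} + 4 \cdot 5\right) + y\right) \left(-10\right) = 9 \left(\left(6 + 25 + 20\right) + y\right) \left(-10\right) = 9 \left(51 + y\right) \left(-10\right) = 9 \left(-510 - 10 y\right) = -4590 - 90 y$)
$C = - \frac{7155}{2}$ ($C = -4590 - 90 \left(-9 + \frac{3}{8} \left(-6\right)\right) = -4590 - 90 \left(-9 - \frac{9}{4}\right) = -4590 - - \frac{2025}{2} = -4590 + \frac{2025}{2} = - \frac{7155}{2} \approx -3577.5$)
$C - u{\left(-626 \right)} = - \frac{7155}{2} - -626 = - \frac{7155}{2} + 626 = - \frac{5903}{2}$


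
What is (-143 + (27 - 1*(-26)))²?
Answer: 8100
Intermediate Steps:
(-143 + (27 - 1*(-26)))² = (-143 + (27 + 26))² = (-143 + 53)² = (-90)² = 8100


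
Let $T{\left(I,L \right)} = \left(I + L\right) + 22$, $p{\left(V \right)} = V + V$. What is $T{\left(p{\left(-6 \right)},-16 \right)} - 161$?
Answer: $-167$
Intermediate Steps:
$p{\left(V \right)} = 2 V$
$T{\left(I,L \right)} = 22 + I + L$
$T{\left(p{\left(-6 \right)},-16 \right)} - 161 = \left(22 + 2 \left(-6\right) - 16\right) - 161 = \left(22 - 12 - 16\right) - 161 = -6 - 161 = -167$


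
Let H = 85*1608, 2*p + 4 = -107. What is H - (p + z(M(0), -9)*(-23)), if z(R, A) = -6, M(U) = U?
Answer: 273195/2 ≈ 1.3660e+5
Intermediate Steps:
p = -111/2 (p = -2 + (1/2)*(-107) = -2 - 107/2 = -111/2 ≈ -55.500)
H = 136680
H - (p + z(M(0), -9)*(-23)) = 136680 - (-111/2 - 6*(-23)) = 136680 - (-111/2 + 138) = 136680 - 1*165/2 = 136680 - 165/2 = 273195/2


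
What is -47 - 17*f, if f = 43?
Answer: -778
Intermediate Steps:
-47 - 17*f = -47 - 17*43 = -47 - 731 = -778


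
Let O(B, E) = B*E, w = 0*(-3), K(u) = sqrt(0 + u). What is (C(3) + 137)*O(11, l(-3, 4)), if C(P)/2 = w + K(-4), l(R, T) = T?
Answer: 6028 + 176*I ≈ 6028.0 + 176.0*I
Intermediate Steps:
K(u) = sqrt(u)
w = 0
C(P) = 4*I (C(P) = 2*(0 + sqrt(-4)) = 2*(0 + 2*I) = 2*(2*I) = 4*I)
(C(3) + 137)*O(11, l(-3, 4)) = (4*I + 137)*(11*4) = (137 + 4*I)*44 = 6028 + 176*I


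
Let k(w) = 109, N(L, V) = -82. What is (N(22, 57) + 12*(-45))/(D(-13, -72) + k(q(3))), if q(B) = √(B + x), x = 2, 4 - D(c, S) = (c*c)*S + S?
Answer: -622/12353 ≈ -0.050352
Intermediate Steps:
D(c, S) = 4 - S - S*c² (D(c, S) = 4 - ((c*c)*S + S) = 4 - (c²*S + S) = 4 - (S*c² + S) = 4 - (S + S*c²) = 4 + (-S - S*c²) = 4 - S - S*c²)
q(B) = √(2 + B) (q(B) = √(B + 2) = √(2 + B))
(N(22, 57) + 12*(-45))/(D(-13, -72) + k(q(3))) = (-82 + 12*(-45))/((4 - 1*(-72) - 1*(-72)*(-13)²) + 109) = (-82 - 540)/((4 + 72 - 1*(-72)*169) + 109) = -622/((4 + 72 + 12168) + 109) = -622/(12244 + 109) = -622/12353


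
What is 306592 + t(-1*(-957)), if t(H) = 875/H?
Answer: 293409419/957 ≈ 3.0659e+5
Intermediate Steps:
306592 + t(-1*(-957)) = 306592 + 875/((-1*(-957))) = 306592 + 875/957 = 293409419/957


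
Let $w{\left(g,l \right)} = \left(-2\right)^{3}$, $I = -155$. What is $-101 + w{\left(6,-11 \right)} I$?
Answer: $1139$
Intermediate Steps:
$w{\left(g,l \right)} = -8$
$-101 + w{\left(6,-11 \right)} I = -101 - -1240 = -101 + 1240 = 1139$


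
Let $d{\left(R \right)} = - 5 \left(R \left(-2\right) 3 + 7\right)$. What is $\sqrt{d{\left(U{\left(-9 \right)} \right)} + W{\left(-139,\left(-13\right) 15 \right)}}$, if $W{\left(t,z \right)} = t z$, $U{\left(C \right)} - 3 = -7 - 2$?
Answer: $\sqrt{26890} \approx 163.98$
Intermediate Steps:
$U{\left(C \right)} = -6$ ($U{\left(C \right)} = 3 - 9 = -6$)
$d{\left(R \right)} = -35 + 30 R$ ($d{\left(R \right)} = - 5 \left(- 2 R 3 + 7\right) = - 5 \left(- 6 R + 7\right) = - 5 \left(7 - 6 R\right) = -35 + 30 R$)
$\sqrt{d{\left(U{\left(-9 \right)} \right)} + W{\left(-139,\left(-13\right) 15 \right)}} = \sqrt{\left(-35 + 30 \left(-6\right)\right) - 139 \left(\left(-13\right) 15\right)} = \sqrt{\left(-35 - 180\right) - -27105} = \sqrt{-215 + 27105} = \sqrt{26890}$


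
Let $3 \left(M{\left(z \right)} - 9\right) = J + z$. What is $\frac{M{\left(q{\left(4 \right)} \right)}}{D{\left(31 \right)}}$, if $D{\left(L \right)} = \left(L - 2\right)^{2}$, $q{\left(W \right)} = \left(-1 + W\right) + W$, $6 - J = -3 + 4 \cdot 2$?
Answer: $\frac{35}{2523} \approx 0.013872$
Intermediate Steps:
$J = 1$ ($J = 6 - \left(-3 + 4 \cdot 2\right) = 6 - \left(-3 + 8\right) = 6 - 5 = 1$)
$q{\left(W \right)} = -1 + 2 W$
$M{\left(z \right)} = \frac{28}{3} + \frac{z}{3}$ ($M{\left(z \right)} = 9 + \frac{1 + z}{3} = 9 + \left(\frac{1}{3} + \frac{z}{3}\right) = \frac{28}{3} + \frac{z}{3}$)
$D{\left(L \right)} = \left(-2 + L\right)^{2}$
$\frac{M{\left(q{\left(4 \right)} \right)}}{D{\left(31 \right)}} = \frac{\frac{28}{3} + \frac{-1 + 2 \cdot 4}{3}}{\left(-2 + 31\right)^{2}} = \frac{\frac{28}{3} + \frac{-1 + 8}{3}}{29^{2}} = \frac{\frac{28}{3} + \frac{1}{3} \cdot 7}{841} = \left(\frac{28}{3} + \frac{7}{3}\right) \frac{1}{841} = \frac{35}{3} \cdot \frac{1}{841} = \frac{35}{2523}$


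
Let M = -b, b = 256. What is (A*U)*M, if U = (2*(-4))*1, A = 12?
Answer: 24576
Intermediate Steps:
U = -8 (U = -8*1 = -8)
M = -256 (M = -1*256 = -256)
(A*U)*M = (12*(-8))*(-256) = -96*(-256) = 24576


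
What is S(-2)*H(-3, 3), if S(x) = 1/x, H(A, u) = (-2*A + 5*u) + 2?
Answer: -23/2 ≈ -11.500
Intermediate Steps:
H(A, u) = 2 - 2*A + 5*u
S(-2)*H(-3, 3) = (2 - 2*(-3) + 5*3)/(-2) = -(2 + 6 + 15)/2 = -½*23 = -23/2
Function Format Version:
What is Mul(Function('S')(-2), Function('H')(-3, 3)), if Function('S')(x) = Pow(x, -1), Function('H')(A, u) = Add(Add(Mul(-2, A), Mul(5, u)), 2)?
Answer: Rational(-23, 2) ≈ -11.500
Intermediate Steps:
Function('H')(A, u) = Add(2, Mul(-2, A), Mul(5, u))
Mul(Function('S')(-2), Function('H')(-3, 3)) = Mul(Pow(-2, -1), Add(2, Mul(-2, -3), Mul(5, 3))) = Mul(Rational(-1, 2), Add(2, 6, 15)) = Mul(Rational(-1, 2), 23) = Rational(-23, 2)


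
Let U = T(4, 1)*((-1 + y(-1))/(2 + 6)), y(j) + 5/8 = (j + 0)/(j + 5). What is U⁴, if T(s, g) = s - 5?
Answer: 50625/16777216 ≈ 0.0030175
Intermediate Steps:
T(s, g) = -5 + s
y(j) = -5/8 + j/(5 + j) (y(j) = -5/8 + (j + 0)/(j + 5) = -5/8 + j/(5 + j))
U = 15/64 (U = (-5 + 4)*((-1 + (-25 + 3*(-1))/(8*(5 - 1)))/(2 + 6)) = -(-1 + (⅛)*(-25 - 3)/4)/8 = -(-1 + (⅛)*(¼)*(-28))/8 = -(-1 - 7/8)/8 = -(-15)/(8*8) = -1*(-15/64) = 15/64 ≈ 0.23438)
U⁴ = (15/64)⁴ = 50625/16777216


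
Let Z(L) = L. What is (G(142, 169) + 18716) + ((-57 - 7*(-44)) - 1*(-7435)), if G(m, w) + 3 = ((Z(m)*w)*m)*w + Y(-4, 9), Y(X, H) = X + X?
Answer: 575930395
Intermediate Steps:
Y(X, H) = 2*X
G(m, w) = -11 + m²*w² (G(m, w) = -3 + (((m*w)*m)*w + 2*(-4)) = -3 + ((w*m²)*w - 8) = -3 + (m²*w² - 8) = -3 + (-8 + m²*w²) = -11 + m²*w²)
(G(142, 169) + 18716) + ((-57 - 7*(-44)) - 1*(-7435)) = ((-11 + 142²*169²) + 18716) + ((-57 - 7*(-44)) - 1*(-7435)) = ((-11 + 20164*28561) + 18716) + ((-57 + 308) + 7435) = ((-11 + 575904004) + 18716) + (251 + 7435) = (575903993 + 18716) + 7686 = 575922709 + 7686 = 575930395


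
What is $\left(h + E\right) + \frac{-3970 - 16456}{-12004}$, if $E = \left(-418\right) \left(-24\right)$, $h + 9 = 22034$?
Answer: $\frac{192416327}{6002} \approx 32059.0$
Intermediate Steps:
$h = 22025$ ($h = -9 + 22034 = 22025$)
$E = 10032$
$\left(h + E\right) + \frac{-3970 - 16456}{-12004} = \left(22025 + 10032\right) + \frac{-3970 - 16456}{-12004} = 32057 + \left(-3970 - 16456\right) \left(- \frac{1}{12004}\right) = 32057 - - \frac{10213}{6002} = 32057 + \frac{10213}{6002} = \frac{192416327}{6002}$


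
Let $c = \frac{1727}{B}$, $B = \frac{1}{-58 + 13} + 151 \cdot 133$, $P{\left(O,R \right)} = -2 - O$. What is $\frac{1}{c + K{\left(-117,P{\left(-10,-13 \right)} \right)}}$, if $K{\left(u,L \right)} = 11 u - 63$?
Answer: $- \frac{903734}{1219963185} \approx -0.00074079$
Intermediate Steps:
$K{\left(u,L \right)} = -63 + 11 u$
$B = \frac{903734}{45}$ ($B = \frac{1}{-45} + 20083 = - \frac{1}{45} + 20083 = \frac{903734}{45} \approx 20083.0$)
$c = \frac{77715}{903734}$ ($c = \frac{1727}{\frac{903734}{45}} = 1727 \cdot \frac{45}{903734} = \frac{77715}{903734} \approx 0.085993$)
$\frac{1}{c + K{\left(-117,P{\left(-10,-13 \right)} \right)}} = \frac{1}{\frac{77715}{903734} + \left(-63 + 11 \left(-117\right)\right)} = \frac{1}{\frac{77715}{903734} - 1350} = \frac{1}{- \frac{1219963185}{903734}} = - \frac{903734}{1219963185}$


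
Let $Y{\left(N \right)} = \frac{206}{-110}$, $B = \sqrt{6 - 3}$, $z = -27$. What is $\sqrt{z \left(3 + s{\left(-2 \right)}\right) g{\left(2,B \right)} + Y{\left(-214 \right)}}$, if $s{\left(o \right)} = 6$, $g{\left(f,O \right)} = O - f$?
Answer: $\frac{\sqrt{1464485 - 735075 \sqrt{3}}}{55} \approx 7.9523$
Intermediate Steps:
$B = \sqrt{3} \approx 1.732$
$Y{\left(N \right)} = - \frac{103}{55}$ ($Y{\left(N \right)} = 206 \left(- \frac{1}{110}\right) = - \frac{103}{55}$)
$\sqrt{z \left(3 + s{\left(-2 \right)}\right) g{\left(2,B \right)} + Y{\left(-214 \right)}} = \sqrt{- 27 \left(3 + 6\right) \left(\sqrt{3} - 2\right) - \frac{103}{55}} = \sqrt{\left(-27\right) 9 \left(\sqrt{3} - 2\right) - \frac{103}{55}} = \sqrt{- 243 \left(-2 + \sqrt{3}\right) - \frac{103}{55}} = \sqrt{\left(486 - 243 \sqrt{3}\right) - \frac{103}{55}} = \sqrt{\frac{26627}{55} - 243 \sqrt{3}}$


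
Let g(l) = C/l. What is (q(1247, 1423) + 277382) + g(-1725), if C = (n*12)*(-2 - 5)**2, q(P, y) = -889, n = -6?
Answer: 158984651/575 ≈ 2.7650e+5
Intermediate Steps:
C = -3528 (C = (-6*12)*(-2 - 5)**2 = -72*(-7)**2 = -72*49 = -3528)
g(l) = -3528/l
(q(1247, 1423) + 277382) + g(-1725) = (-889 + 277382) - 3528/(-1725) = 276493 - 3528*(-1/1725) = 276493 + 1176/575 = 158984651/575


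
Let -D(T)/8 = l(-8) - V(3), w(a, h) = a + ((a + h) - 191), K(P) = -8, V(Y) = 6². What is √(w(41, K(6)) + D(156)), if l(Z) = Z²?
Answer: I*√341 ≈ 18.466*I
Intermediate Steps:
V(Y) = 36
w(a, h) = -191 + h + 2*a (w(a, h) = a + (-191 + a + h) = -191 + h + 2*a)
D(T) = -224 (D(T) = -8*((-8)² - 1*36) = -8*(64 - 36) = -8*28 = -224)
√(w(41, K(6)) + D(156)) = √((-191 - 8 + 2*41) - 224) = √((-191 - 8 + 82) - 224) = √(-117 - 224) = √(-341) = I*√341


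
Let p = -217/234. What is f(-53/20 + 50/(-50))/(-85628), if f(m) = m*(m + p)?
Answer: -781903/4007390400 ≈ -0.00019512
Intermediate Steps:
p = -217/234 (p = -217*1/234 = -217/234 ≈ -0.92735)
f(m) = m*(-217/234 + m) (f(m) = m*(m - 217/234) = m*(-217/234 + m))
f(-53/20 + 50/(-50))/(-85628) = ((-53/20 + 50/(-50))*(-217 + 234*(-53/20 + 50/(-50)))/234)/(-85628) = ((-53*1/20 + 50*(-1/50))*(-217 + 234*(-53*1/20 + 50*(-1/50)))/234)*(-1/85628) = ((-53/20 - 1)*(-217 + 234*(-53/20 - 1))/234)*(-1/85628) = ((1/234)*(-73/20)*(-217 + 234*(-73/20)))*(-1/85628) = ((1/234)*(-73/20)*(-217 - 8541/10))*(-1/85628) = ((1/234)*(-73/20)*(-10711/10))*(-1/85628) = (781903/46800)*(-1/85628) = -781903/4007390400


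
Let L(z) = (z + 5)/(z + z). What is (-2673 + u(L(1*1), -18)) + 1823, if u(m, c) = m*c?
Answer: -904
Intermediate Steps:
L(z) = (5 + z)/(2*z) (L(z) = (5 + z)/((2*z)) = (5 + z)*(1/(2*z)) = (5 + z)/(2*z))
u(m, c) = c*m
(-2673 + u(L(1*1), -18)) + 1823 = (-2673 - 9*(5 + 1*1)/(1*1)) + 1823 = (-2673 - 9*(5 + 1)/1) + 1823 = (-2673 - 9*6) + 1823 = (-2673 - 18*3) + 1823 = (-2673 - 54) + 1823 = -2727 + 1823 = -904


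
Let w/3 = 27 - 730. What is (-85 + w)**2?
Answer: 4813636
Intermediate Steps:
w = -2109 (w = 3*(27 - 730) = 3*(-703) = -2109)
(-85 + w)**2 = (-85 - 2109)**2 = (-2194)**2 = 4813636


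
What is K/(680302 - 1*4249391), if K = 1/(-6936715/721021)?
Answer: 721021/24757753202635 ≈ 2.9123e-8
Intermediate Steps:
K = -721021/6936715 (K = 1/(-6936715*1/721021) = 1/(-6936715/721021) = -721021/6936715 ≈ -0.10394)
K/(680302 - 1*4249391) = -721021/(6936715*(680302 - 1*4249391)) = -721021/(6936715*(680302 - 4249391)) = -721021/6936715/(-3569089) = -721021/6936715*(-1/3569089) = 721021/24757753202635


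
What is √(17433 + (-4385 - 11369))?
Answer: √1679 ≈ 40.976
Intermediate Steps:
√(17433 + (-4385 - 11369)) = √(17433 - 15754) = √1679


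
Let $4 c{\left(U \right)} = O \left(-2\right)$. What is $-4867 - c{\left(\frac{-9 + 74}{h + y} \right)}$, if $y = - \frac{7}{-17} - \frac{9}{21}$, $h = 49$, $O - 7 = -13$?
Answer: $-4870$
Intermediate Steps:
$O = -6$ ($O = 7 - 13 = -6$)
$y = - \frac{2}{119}$ ($y = \left(-7\right) \left(- \frac{1}{17}\right) - \frac{3}{7} = \frac{7}{17} - \frac{3}{7} = - \frac{2}{119} \approx -0.016807$)
$c{\left(U \right)} = 3$ ($c{\left(U \right)} = \frac{\left(-6\right) \left(-2\right)}{4} = \frac{1}{4} \cdot 12 = 3$)
$-4867 - c{\left(\frac{-9 + 74}{h + y} \right)} = -4867 - 3 = -4870$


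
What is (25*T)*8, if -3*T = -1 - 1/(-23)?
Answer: 4400/69 ≈ 63.768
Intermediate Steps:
T = 22/69 (T = -(-1 - 1/(-23))/3 = -(-1 - 1*(-1/23))/3 = -(-1 + 1/23)/3 = -1/3*(-22/23) = 22/69 ≈ 0.31884)
(25*T)*8 = (25*(22/69))*8 = (550/69)*8 = 4400/69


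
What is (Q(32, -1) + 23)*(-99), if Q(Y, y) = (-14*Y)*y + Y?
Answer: -49797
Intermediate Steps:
Q(Y, y) = Y - 14*Y*y (Q(Y, y) = -14*Y*y + Y = Y - 14*Y*y)
(Q(32, -1) + 23)*(-99) = (32*(1 - 14*(-1)) + 23)*(-99) = (32*(1 + 14) + 23)*(-99) = (32*15 + 23)*(-99) = (480 + 23)*(-99) = 503*(-99) = -49797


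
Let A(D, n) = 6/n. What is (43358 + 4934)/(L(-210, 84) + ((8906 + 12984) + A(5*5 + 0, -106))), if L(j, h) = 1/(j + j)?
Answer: 1074979920/487270087 ≈ 2.2061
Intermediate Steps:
L(j, h) = 1/(2*j)
(43358 + 4934)/(L(-210, 84) + ((8906 + 12984) + A(5*5 + 0, -106))) = (43358 + 4934)/((½)/(-210) + ((8906 + 12984) + 6/(-106))) = 48292/((½)*(-1/210) + (21890 + 6*(-1/106))) = 48292/(-1/420 + (21890 - 3/53)) = 48292/(-1/420 + 1160167/53) = 48292/(487270087/22260) = 48292*(22260/487270087) = 1074979920/487270087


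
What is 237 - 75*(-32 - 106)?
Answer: 10587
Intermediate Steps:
237 - 75*(-32 - 106) = 237 - 75*(-138) = 237 + 10350 = 10587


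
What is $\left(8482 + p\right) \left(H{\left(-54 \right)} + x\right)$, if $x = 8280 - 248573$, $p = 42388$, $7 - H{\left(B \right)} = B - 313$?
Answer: $-12204679530$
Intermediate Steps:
$H{\left(B \right)} = 320 - B$ ($H{\left(B \right)} = 7 - \left(B - 313\right) = 7 - \left(-313 + B\right) = 320 - B$)
$x = -240293$ ($x = 8280 - 248573 = -240293$)
$\left(8482 + p\right) \left(H{\left(-54 \right)} + x\right) = \left(8482 + 42388\right) \left(\left(320 - -54\right) - 240293\right) = 50870 \left(\left(320 + 54\right) - 240293\right) = 50870 \left(374 - 240293\right) = 50870 \left(-239919\right) = -12204679530$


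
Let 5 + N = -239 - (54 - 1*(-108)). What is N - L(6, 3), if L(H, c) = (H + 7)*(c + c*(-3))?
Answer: -328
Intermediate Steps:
L(H, c) = -2*c*(7 + H) (L(H, c) = (7 + H)*(c - 3*c) = (7 + H)*(-2*c) = -2*c*(7 + H))
N = -406 (N = -5 + (-239 - (54 - 1*(-108))) = -5 + (-239 - (54 + 108)) = -5 + (-239 - 1*162) = -5 + (-239 - 162) = -5 - 401 = -406)
N - L(6, 3) = -406 - (-2)*3*(7 + 6) = -406 - (-2)*3*13 = -406 - 1*(-78) = -406 + 78 = -328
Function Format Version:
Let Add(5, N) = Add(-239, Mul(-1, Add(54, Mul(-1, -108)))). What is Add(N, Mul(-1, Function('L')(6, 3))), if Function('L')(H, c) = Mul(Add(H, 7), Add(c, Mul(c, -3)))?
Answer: -328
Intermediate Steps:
Function('L')(H, c) = Mul(-2, c, Add(7, H)) (Function('L')(H, c) = Mul(Add(7, H), Add(c, Mul(-3, c))) = Mul(Add(7, H), Mul(-2, c)) = Mul(-2, c, Add(7, H)))
N = -406 (N = Add(-5, Add(-239, Mul(-1, Add(54, Mul(-1, -108))))) = Add(-5, Add(-239, Mul(-1, Add(54, 108)))) = Add(-5, Add(-239, Mul(-1, 162))) = Add(-5, Add(-239, -162)) = Add(-5, -401) = -406)
Add(N, Mul(-1, Function('L')(6, 3))) = Add(-406, Mul(-1, Mul(-2, 3, Add(7, 6)))) = Add(-406, Mul(-1, Mul(-2, 3, 13))) = Add(-406, Mul(-1, -78)) = Add(-406, 78) = -328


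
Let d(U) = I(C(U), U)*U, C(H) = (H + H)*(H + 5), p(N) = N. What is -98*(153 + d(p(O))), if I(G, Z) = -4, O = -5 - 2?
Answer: -17738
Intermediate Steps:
O = -7
C(H) = 2*H*(5 + H) (C(H) = (2*H)*(5 + H) = 2*H*(5 + H))
d(U) = -4*U
-98*(153 + d(p(O))) = -98*(153 - 4*(-7)) = -98*(153 + 28) = -98*181 = -17738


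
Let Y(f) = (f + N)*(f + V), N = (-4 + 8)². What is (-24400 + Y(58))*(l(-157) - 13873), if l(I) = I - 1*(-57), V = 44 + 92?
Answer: 140344812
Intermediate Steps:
V = 136
N = 16 (N = 4² = 16)
l(I) = 57 + I (l(I) = I + 57 = 57 + I)
Y(f) = (16 + f)*(136 + f) (Y(f) = (f + 16)*(f + 136) = (16 + f)*(136 + f))
(-24400 + Y(58))*(l(-157) - 13873) = (-24400 + (2176 + 58² + 152*58))*((57 - 157) - 13873) = (-24400 + (2176 + 3364 + 8816))*(-100 - 13873) = (-24400 + 14356)*(-13973) = -10044*(-13973) = 140344812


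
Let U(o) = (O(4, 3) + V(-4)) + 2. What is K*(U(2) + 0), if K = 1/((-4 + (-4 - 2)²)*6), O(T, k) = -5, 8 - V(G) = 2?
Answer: 1/64 ≈ 0.015625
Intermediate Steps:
V(G) = 6 (V(G) = 8 - 1*2 = 8 - 2 = 6)
U(o) = 3 (U(o) = (-5 + 6) + 2 = 1 + 2 = 3)
K = 1/192 (K = 1/((-4 + (-6)²)*6) = 1/((-4 + 36)*6) = 1/(32*6) = 1/192 ≈ 0.0052083)
K*(U(2) + 0) = (3 + 0)/192 = (1/192)*3 = 1/64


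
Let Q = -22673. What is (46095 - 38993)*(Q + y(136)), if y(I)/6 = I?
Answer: -155228414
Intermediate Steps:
y(I) = 6*I
(46095 - 38993)*(Q + y(136)) = (46095 - 38993)*(-22673 + 6*136) = 7102*(-22673 + 816) = 7102*(-21857) = -155228414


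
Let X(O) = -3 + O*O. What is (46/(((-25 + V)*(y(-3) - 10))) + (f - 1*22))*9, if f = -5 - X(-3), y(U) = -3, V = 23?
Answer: -3654/13 ≈ -281.08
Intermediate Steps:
X(O) = -3 + O²
f = -11 (f = -5 - (-3 + (-3)²) = -5 - (-3 + 9) = -5 - 1*6 = -5 - 6 = -11)
(46/(((-25 + V)*(y(-3) - 10))) + (f - 1*22))*9 = (46/(((-25 + 23)*(-3 - 10))) + (-11 - 1*22))*9 = (46/((-2*(-13))) + (-11 - 22))*9 = (46/26 - 33)*9 = (46*(1/26) - 33)*9 = (23/13 - 33)*9 = -406/13*9 = -3654/13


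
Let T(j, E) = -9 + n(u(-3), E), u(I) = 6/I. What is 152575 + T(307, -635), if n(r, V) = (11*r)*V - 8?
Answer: 166528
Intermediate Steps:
n(r, V) = -8 + 11*V*r (n(r, V) = 11*V*r - 8 = -8 + 11*V*r)
T(j, E) = -17 - 22*E (T(j, E) = -9 + (-8 + 11*E*(6/(-3))) = -9 + (-8 + 11*E*(6*(-1/3))) = -9 + (-8 + 11*E*(-2)) = -9 + (-8 - 22*E) = -17 - 22*E)
152575 + T(307, -635) = 152575 + (-17 - 22*(-635)) = 152575 + (-17 + 13970) = 152575 + 13953 = 166528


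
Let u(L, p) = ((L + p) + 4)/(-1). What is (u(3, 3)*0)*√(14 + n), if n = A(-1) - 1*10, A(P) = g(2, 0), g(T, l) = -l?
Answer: 0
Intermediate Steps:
A(P) = 0 (A(P) = -1*0 = 0)
u(L, p) = -4 - L - p (u(L, p) = (4 + L + p)*(-1) = -4 - L - p)
n = -10 (n = 0 - 1*10 = 0 - 10 = -10)
(u(3, 3)*0)*√(14 + n) = ((-4 - 1*3 - 1*3)*0)*√(14 - 10) = ((-4 - 3 - 3)*0)*√4 = -10*0*2 = 0*2 = 0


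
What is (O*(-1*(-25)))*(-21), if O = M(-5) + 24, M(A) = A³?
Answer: 53025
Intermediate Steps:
O = -101 (O = (-5)³ + 24 = -125 + 24 = -101)
(O*(-1*(-25)))*(-21) = -(-101)*(-25)*(-21) = -101*25*(-21) = -2525*(-21) = 53025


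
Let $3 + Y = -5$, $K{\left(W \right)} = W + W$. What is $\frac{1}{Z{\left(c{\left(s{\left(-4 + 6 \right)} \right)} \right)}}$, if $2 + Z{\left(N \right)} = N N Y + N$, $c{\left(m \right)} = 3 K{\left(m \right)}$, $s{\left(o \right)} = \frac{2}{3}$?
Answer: $- \frac{1}{126} \approx -0.0079365$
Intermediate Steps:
$K{\left(W \right)} = 2 W$
$Y = -8$ ($Y = -3 - 5 = -8$)
$s{\left(o \right)} = \frac{2}{3}$ ($s{\left(o \right)} = 2 \cdot \frac{1}{3} = \frac{2}{3}$)
$c{\left(m \right)} = 6 m$ ($c{\left(m \right)} = 3 \cdot 2 m = 6 m$)
$Z{\left(N \right)} = -2 + N - 8 N^{2}$ ($Z{\left(N \right)} = -2 + \left(N N \left(-8\right) + N\right) = -2 + \left(N^{2} \left(-8\right) + N\right) = -2 - \left(- N + 8 N^{2}\right) = -2 + N - 8 N^{2}$)
$\frac{1}{Z{\left(c{\left(s{\left(-4 + 6 \right)} \right)} \right)}} = \frac{1}{-2 + 6 \cdot \frac{2}{3} - 8 \left(6 \cdot \frac{2}{3}\right)^{2}} = \frac{1}{-2 + 4 - 8 \cdot 4^{2}} = \frac{1}{-2 + 4 - 128} = \frac{1}{-126} = - \frac{1}{126}$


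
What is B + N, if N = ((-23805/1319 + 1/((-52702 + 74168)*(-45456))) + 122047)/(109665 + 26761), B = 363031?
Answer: 63742495915515538962073/175583734890815424 ≈ 3.6303e+5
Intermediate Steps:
N = 157054367924771929/175583734890815424 (N = ((-23805*1/1319 - 1/45456/21466) + 122047)/136426 = ((-23805/1319 + (1/21466)*(-1/45456)) + 122047)*(1/136426) = ((-23805/1319 - 1/975758496) + 122047)*(1/136426) = (-23227930998599/1287025456224 + 122047)*(1/136426) = (157054367924771929/1287025456224)*(1/136426) = 157054367924771929/175583734890815424 ≈ 0.89447)
B + N = 363031 + 157054367924771929/175583734890815424 = 63742495915515538962073/175583734890815424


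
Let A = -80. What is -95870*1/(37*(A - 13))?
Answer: 95870/3441 ≈ 27.861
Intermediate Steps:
-95870*1/(37*(A - 13)) = -95870*1/(37*(-80 - 13)) = -95870/(37*(-93)) = -95870/(-3441) = -95870*(-1/3441) = 95870/3441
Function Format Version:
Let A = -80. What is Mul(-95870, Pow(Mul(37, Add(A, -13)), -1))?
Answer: Rational(95870, 3441) ≈ 27.861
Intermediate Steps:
Mul(-95870, Pow(Mul(37, Add(A, -13)), -1)) = Mul(-95870, Pow(Mul(37, Add(-80, -13)), -1)) = Mul(-95870, Pow(Mul(37, -93), -1)) = Mul(-95870, Pow(-3441, -1)) = Mul(-95870, Rational(-1, 3441)) = Rational(95870, 3441)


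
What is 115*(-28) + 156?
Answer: -3064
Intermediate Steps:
115*(-28) + 156 = -3220 + 156 = -3064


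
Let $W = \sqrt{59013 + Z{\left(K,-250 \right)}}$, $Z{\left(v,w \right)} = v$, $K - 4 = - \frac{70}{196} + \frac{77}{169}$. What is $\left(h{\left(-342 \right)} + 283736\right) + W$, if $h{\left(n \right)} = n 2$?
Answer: $283052 + \frac{\sqrt{1954882370}}{182} \approx 2.833 \cdot 10^{5}$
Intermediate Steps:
$h{\left(n \right)} = 2 n$
$K = \frac{9697}{2366}$ ($K = 4 + \left(- \frac{70}{196} + \frac{77}{169}\right) = 4 + \left(\left(-70\right) \frac{1}{196} + 77 \cdot \frac{1}{169}\right) = 4 + \left(- \frac{5}{14} + \frac{77}{169}\right) = 4 + \frac{233}{2366} = \frac{9697}{2366} \approx 4.0985$)
$W = \frac{\sqrt{1954882370}}{182}$ ($W = \sqrt{59013 + \frac{9697}{2366}} = \sqrt{\frac{139634455}{2366}} = \frac{\sqrt{1954882370}}{182} \approx 242.93$)
$\left(h{\left(-342 \right)} + 283736\right) + W = \left(2 \left(-342\right) + 283736\right) + \frac{\sqrt{1954882370}}{182} = \left(-684 + 283736\right) + \frac{\sqrt{1954882370}}{182} = 283052 + \frac{\sqrt{1954882370}}{182}$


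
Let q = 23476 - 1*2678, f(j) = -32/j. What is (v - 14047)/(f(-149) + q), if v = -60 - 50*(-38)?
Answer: -606281/1032978 ≈ -0.58693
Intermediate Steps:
v = 1840 (v = -60 + 1900 = 1840)
q = 20798 (q = 23476 - 2678 = 20798)
(v - 14047)/(f(-149) + q) = (1840 - 14047)/(-32/(-149) + 20798) = -12207/(-32*(-1/149) + 20798) = -12207/(32/149 + 20798) = -12207/3098934/149 = -12207*149/3098934 = -606281/1032978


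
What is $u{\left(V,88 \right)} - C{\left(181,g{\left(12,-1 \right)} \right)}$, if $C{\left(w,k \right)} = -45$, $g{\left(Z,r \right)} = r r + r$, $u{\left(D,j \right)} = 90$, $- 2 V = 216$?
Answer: $135$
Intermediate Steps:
$V = -108$ ($V = \left(- \frac{1}{2}\right) 216 = -108$)
$g{\left(Z,r \right)} = r + r^{2}$ ($g{\left(Z,r \right)} = r^{2} + r = r + r^{2}$)
$u{\left(V,88 \right)} - C{\left(181,g{\left(12,-1 \right)} \right)} = 90 - -45 = 90 + 45 = 135$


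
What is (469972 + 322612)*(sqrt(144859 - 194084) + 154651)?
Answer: 122573908184 + 3962920*I*sqrt(1969) ≈ 1.2257e+11 + 1.7585e+8*I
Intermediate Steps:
(469972 + 322612)*(sqrt(144859 - 194084) + 154651) = 792584*(sqrt(-49225) + 154651) = 792584*(5*I*sqrt(1969) + 154651) = 792584*(154651 + 5*I*sqrt(1969)) = 122573908184 + 3962920*I*sqrt(1969)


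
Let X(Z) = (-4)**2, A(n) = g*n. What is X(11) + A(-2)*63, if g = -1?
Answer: 142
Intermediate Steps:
A(n) = -n
X(Z) = 16
X(11) + A(-2)*63 = 16 - 1*(-2)*63 = 16 + 2*63 = 16 + 126 = 142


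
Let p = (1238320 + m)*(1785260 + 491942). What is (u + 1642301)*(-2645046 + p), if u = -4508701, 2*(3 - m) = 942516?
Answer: -5006910877825577600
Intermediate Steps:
m = -471255 (m = 3 - ½*942516 = 3 - 471258 = -471255)
p = 1746761952130 (p = (1238320 - 471255)*(1785260 + 491942) = 767065*2277202 = 1746761952130)
(u + 1642301)*(-2645046 + p) = (-4508701 + 1642301)*(-2645046 + 1746761952130) = -2866400*1746759307084 = -5006910877825577600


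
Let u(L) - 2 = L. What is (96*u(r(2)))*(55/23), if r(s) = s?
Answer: 21120/23 ≈ 918.26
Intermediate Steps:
u(L) = 2 + L
(96*u(r(2)))*(55/23) = (96*(2 + 2))*(55/23) = (96*4)*(55*(1/23)) = 384*(55/23) = 21120/23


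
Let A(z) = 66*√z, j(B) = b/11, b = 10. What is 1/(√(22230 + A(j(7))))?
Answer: √6/(6*√(3705 + √110)) ≈ 0.0066976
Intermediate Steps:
j(B) = 10/11
1/(√(22230 + A(j(7)))) = 1/(√(22230 + 66*√(10/11))) = 1/(√(22230 + 66*(√110/11))) = 1/(√(22230 + 6*√110)) = (22230 + 6*√110)^(-½)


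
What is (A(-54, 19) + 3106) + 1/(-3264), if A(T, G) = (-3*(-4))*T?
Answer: 8022911/3264 ≈ 2458.0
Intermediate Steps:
A(T, G) = 12*T
(A(-54, 19) + 3106) + 1/(-3264) = (12*(-54) + 3106) + 1/(-3264) = (-648 + 3106) - 1/3264 = 2458 - 1/3264 = 8022911/3264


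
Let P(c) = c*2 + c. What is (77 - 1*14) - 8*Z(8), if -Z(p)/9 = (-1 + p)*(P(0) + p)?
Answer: 4095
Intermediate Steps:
P(c) = 3*c (P(c) = 2*c + c = 3*c)
Z(p) = -9*p*(-1 + p) (Z(p) = -9*(-1 + p)*(3*0 + p) = -9*(-1 + p)*(0 + p) = -9*(-1 + p)*p = -9*p*(-1 + p))
(77 - 1*14) - 8*Z(8) = (77 - 1*14) - 72*8*(1 - 1*8) = (77 - 14) - 72*8*(1 - 8) = 63 - 72*8*(-7) = 63 - 8*(-504) = 63 + 4032 = 4095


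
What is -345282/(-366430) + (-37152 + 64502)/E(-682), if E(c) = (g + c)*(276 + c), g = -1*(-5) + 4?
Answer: 26091505904/25030650085 ≈ 1.0424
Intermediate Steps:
g = 9 (g = 5 + 4 = 9)
E(c) = (9 + c)*(276 + c)
-345282/(-366430) + (-37152 + 64502)/E(-682) = -345282/(-366430) + (-37152 + 64502)/(2484 + (-682)² + 285*(-682)) = -345282*(-1/366430) + 27350/(2484 + 465124 - 194370) = 172641/183215 + 27350/273238 = 172641/183215 + 27350*(1/273238) = 172641/183215 + 13675/136619 = 26091505904/25030650085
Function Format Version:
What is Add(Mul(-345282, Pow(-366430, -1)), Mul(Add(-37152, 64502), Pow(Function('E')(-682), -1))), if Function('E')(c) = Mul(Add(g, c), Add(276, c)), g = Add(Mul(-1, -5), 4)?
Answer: Rational(26091505904, 25030650085) ≈ 1.0424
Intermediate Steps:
g = 9 (g = Add(5, 4) = 9)
Function('E')(c) = Mul(Add(9, c), Add(276, c))
Add(Mul(-345282, Pow(-366430, -1)), Mul(Add(-37152, 64502), Pow(Function('E')(-682), -1))) = Add(Mul(-345282, Pow(-366430, -1)), Mul(Add(-37152, 64502), Pow(Add(2484, Pow(-682, 2), Mul(285, -682)), -1))) = Add(Mul(-345282, Rational(-1, 366430)), Mul(27350, Pow(Add(2484, 465124, -194370), -1))) = Add(Rational(172641, 183215), Mul(27350, Pow(273238, -1))) = Add(Rational(172641, 183215), Mul(27350, Rational(1, 273238))) = Add(Rational(172641, 183215), Rational(13675, 136619)) = Rational(26091505904, 25030650085)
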